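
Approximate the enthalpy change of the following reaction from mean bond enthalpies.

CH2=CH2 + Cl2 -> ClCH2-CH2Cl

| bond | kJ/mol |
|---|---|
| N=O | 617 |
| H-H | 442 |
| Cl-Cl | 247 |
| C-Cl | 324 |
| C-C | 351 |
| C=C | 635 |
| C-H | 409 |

ΔH ≈ −117 kJ

Bonds broken (reactants):
  C-H: 4 × 409 = 1636
  C=C: 1 × 635 = 635
  Cl-Cl: 1 × 247 = 247
  Σ(broken) = 2518 kJ
Bonds formed (products):
  C-C: 1 × 351 = 351
  C-Cl: 2 × 324 = 648
  C-H: 4 × 409 = 1636
  Σ(formed) = 2635 kJ
ΔH = Σ(broken) − Σ(formed) = 2518 − 2635 = −117 kJ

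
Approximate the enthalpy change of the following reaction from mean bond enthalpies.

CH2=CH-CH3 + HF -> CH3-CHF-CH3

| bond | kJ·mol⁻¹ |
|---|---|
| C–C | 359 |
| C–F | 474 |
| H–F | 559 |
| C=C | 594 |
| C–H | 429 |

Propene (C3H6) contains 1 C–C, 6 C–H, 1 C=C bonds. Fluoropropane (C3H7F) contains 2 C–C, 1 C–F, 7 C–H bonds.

Bonds broken (reactants):
  C–C: 1 × 359 = 359
  C–H: 6 × 429 = 2574
  C=C: 1 × 594 = 594
  H–F: 1 × 559 = 559
  Σ(broken) = 4086 kJ
Bonds formed (products):
  C–C: 2 × 359 = 718
  C–F: 1 × 474 = 474
  C–H: 7 × 429 = 3003
  Σ(formed) = 4195 kJ
ΔH = Σ(broken) − Σ(formed) = 4086 − 4195 = −109 kJ

ΔH ≈ −109 kJ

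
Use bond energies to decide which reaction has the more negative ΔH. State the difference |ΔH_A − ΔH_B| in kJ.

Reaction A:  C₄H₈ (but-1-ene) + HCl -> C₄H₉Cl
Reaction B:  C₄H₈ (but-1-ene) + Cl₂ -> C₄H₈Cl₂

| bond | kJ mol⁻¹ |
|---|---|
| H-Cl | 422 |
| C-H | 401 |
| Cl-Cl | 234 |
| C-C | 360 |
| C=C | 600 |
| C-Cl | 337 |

Reaction A:
  Bonds broken (reactants):
    C-C: 2 × 360 = 720
    C-H: 8 × 401 = 3208
    C=C: 1 × 600 = 600
    H-Cl: 1 × 422 = 422
    Σ(broken) = 4950 kJ
  Bonds formed (products):
    C-C: 3 × 360 = 1080
    C-Cl: 1 × 337 = 337
    C-H: 9 × 401 = 3609
    Σ(formed) = 5026 kJ
  ΔH_A = 4950 − 5026 = −76 kJ
Reaction B:
  Bonds broken (reactants):
    C-C: 2 × 360 = 720
    C-H: 8 × 401 = 3208
    C=C: 1 × 600 = 600
    Cl-Cl: 1 × 234 = 234
    Σ(broken) = 4762 kJ
  Bonds formed (products):
    C-C: 3 × 360 = 1080
    C-Cl: 2 × 337 = 674
    C-H: 8 × 401 = 3208
    Σ(formed) = 4962 kJ
  ΔH_B = 4762 − 4962 = −200 kJ
ΔH_A − ΔH_B = +124 kJ, so reaction B has the more negative ΔH; |ΔH_A − ΔH_B| = 124 kJ.

Reaction B, by 124 kJ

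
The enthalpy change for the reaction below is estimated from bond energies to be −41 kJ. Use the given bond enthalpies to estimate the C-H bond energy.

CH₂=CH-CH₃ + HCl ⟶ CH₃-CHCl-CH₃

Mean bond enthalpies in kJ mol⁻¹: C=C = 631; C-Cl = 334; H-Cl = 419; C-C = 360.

Let D be the C-H bond energy.
Σ(broken) = 1×360 + 6×D + 1×631 + 1×419 = 1410 + 6D
Σ(formed) = 2×360 + 1×334 + 7×D = 1054 + 7D
ΔH = Σ(broken) − Σ(formed) = (1410 + 6D) − (1054 + 7D) = +356 − D
Setting this equal to −41 kJ gives D = 397 kJ/mol.

D(C-H) ≈ 397 kJ/mol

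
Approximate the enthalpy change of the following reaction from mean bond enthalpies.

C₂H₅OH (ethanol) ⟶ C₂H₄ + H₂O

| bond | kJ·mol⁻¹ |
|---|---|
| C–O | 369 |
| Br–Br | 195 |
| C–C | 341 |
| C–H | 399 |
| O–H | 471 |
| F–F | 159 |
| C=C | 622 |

Bonds broken (reactants):
  C–C: 1 × 341 = 341
  C–H: 5 × 399 = 1995
  C–O: 1 × 369 = 369
  O–H: 1 × 471 = 471
  Σ(broken) = 3176 kJ
Bonds formed (products):
  C–H: 4 × 399 = 1596
  C=C: 1 × 622 = 622
  O–H: 2 × 471 = 942
  Σ(formed) = 3160 kJ
ΔH = Σ(broken) − Σ(formed) = 3176 − 3160 = +16 kJ

ΔH ≈ +16 kJ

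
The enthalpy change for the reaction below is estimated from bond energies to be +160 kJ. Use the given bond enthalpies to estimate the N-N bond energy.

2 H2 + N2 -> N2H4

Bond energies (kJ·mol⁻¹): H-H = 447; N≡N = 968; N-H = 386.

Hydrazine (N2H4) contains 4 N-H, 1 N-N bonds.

Let D be the N-N bond energy.
Σ(broken) = 2×447 + 1×968 = 1862
Σ(formed) = 4×386 + 1×D = 1544 + D
ΔH = Σ(broken) − Σ(formed) = (1862) − (1544 + D) = +318 − D
Setting this equal to +160 kJ gives D = 158 kJ/mol.

D(N-N) ≈ 158 kJ/mol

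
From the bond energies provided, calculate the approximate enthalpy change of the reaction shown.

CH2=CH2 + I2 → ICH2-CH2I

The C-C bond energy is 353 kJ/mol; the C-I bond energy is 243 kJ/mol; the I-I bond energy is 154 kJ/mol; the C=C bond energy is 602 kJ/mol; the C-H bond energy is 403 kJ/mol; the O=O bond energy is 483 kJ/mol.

Bonds broken (reactants):
  C-H: 4 × 403 = 1612
  C=C: 1 × 602 = 602
  I-I: 1 × 154 = 154
  Σ(broken) = 2368 kJ
Bonds formed (products):
  C-C: 1 × 353 = 353
  C-H: 4 × 403 = 1612
  C-I: 2 × 243 = 486
  Σ(formed) = 2451 kJ
ΔH = Σ(broken) − Σ(formed) = 2368 − 2451 = −83 kJ

ΔH ≈ −83 kJ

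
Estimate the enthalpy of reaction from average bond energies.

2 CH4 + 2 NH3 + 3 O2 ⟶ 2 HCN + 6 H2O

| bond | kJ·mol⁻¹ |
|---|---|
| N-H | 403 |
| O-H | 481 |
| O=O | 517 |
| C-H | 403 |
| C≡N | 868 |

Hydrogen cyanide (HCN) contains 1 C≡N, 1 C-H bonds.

ΔH ≈ −1121 kJ

Bonds broken (reactants):
  C-H: 8 × 403 = 3224
  N-H: 6 × 403 = 2418
  O=O: 3 × 517 = 1551
  Σ(broken) = 7193 kJ
Bonds formed (products):
  C≡N: 2 × 868 = 1736
  C-H: 2 × 403 = 806
  O-H: 12 × 481 = 5772
  Σ(formed) = 8314 kJ
ΔH = Σ(broken) − Σ(formed) = 7193 − 8314 = −1121 kJ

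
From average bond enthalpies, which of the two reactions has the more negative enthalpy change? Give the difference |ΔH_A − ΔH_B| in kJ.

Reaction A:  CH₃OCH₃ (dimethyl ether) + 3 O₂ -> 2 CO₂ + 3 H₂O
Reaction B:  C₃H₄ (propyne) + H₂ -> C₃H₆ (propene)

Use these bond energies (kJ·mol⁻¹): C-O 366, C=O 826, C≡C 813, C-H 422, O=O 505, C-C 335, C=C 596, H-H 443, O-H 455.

Reaction A:
  Bonds broken (reactants):
    C-H: 6 × 422 = 2532
    C-O: 2 × 366 = 732
    O=O: 3 × 505 = 1515
    Σ(broken) = 4779 kJ
  Bonds formed (products):
    C=O: 4 × 826 = 3304
    O-H: 6 × 455 = 2730
    Σ(formed) = 6034 kJ
  ΔH_A = 4779 − 6034 = −1255 kJ
Reaction B:
  Bonds broken (reactants):
    C≡C: 1 × 813 = 813
    C-C: 1 × 335 = 335
    C-H: 4 × 422 = 1688
    H-H: 1 × 443 = 443
    Σ(broken) = 3279 kJ
  Bonds formed (products):
    C-C: 1 × 335 = 335
    C-H: 6 × 422 = 2532
    C=C: 1 × 596 = 596
    Σ(formed) = 3463 kJ
  ΔH_B = 3279 − 3463 = −184 kJ
ΔH_A − ΔH_B = −1071 kJ, so reaction A has the more negative ΔH; |ΔH_A − ΔH_B| = 1071 kJ.

Reaction A, by 1071 kJ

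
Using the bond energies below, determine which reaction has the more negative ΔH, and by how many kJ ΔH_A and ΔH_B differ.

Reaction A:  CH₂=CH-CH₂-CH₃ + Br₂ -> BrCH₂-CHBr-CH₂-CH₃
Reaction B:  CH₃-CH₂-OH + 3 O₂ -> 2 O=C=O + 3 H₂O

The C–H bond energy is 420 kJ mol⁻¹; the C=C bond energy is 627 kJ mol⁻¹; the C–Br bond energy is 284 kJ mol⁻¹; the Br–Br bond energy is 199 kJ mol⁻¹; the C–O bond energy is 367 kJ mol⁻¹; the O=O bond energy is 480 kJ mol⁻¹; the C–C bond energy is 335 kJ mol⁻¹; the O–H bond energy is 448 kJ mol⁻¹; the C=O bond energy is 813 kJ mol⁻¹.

Reaction B, by 1173 kJ

Reaction A:
  Bonds broken (reactants):
    Br–Br: 1 × 199 = 199
    C–C: 2 × 335 = 670
    C–H: 8 × 420 = 3360
    C=C: 1 × 627 = 627
    Σ(broken) = 4856 kJ
  Bonds formed (products):
    C–Br: 2 × 284 = 568
    C–C: 3 × 335 = 1005
    C–H: 8 × 420 = 3360
    Σ(formed) = 4933 kJ
  ΔH_A = 4856 − 4933 = −77 kJ
Reaction B:
  Bonds broken (reactants):
    C–C: 1 × 335 = 335
    C–H: 5 × 420 = 2100
    C–O: 1 × 367 = 367
    O–H: 1 × 448 = 448
    O=O: 3 × 480 = 1440
    Σ(broken) = 4690 kJ
  Bonds formed (products):
    C=O: 4 × 813 = 3252
    O–H: 6 × 448 = 2688
    Σ(formed) = 5940 kJ
  ΔH_B = 4690 − 5940 = −1250 kJ
ΔH_A − ΔH_B = +1173 kJ, so reaction B has the more negative ΔH; |ΔH_A − ΔH_B| = 1173 kJ.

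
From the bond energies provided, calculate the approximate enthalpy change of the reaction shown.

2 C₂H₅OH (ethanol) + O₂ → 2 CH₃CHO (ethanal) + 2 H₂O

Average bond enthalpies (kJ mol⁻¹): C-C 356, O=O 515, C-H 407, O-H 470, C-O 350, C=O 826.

ΔH ≈ −563 kJ

Bonds broken (reactants):
  C-C: 2 × 356 = 712
  C-H: 10 × 407 = 4070
  C-O: 2 × 350 = 700
  O-H: 2 × 470 = 940
  O=O: 1 × 515 = 515
  Σ(broken) = 6937 kJ
Bonds formed (products):
  C-C: 2 × 356 = 712
  C-H: 8 × 407 = 3256
  C=O: 2 × 826 = 1652
  O-H: 4 × 470 = 1880
  Σ(formed) = 7500 kJ
ΔH = Σ(broken) − Σ(formed) = 6937 − 7500 = −563 kJ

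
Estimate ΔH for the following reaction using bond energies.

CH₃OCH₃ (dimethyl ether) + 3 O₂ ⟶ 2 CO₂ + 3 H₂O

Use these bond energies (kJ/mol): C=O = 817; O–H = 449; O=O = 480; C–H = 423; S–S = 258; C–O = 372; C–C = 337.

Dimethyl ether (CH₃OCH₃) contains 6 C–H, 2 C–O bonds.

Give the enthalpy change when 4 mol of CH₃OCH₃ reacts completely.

ΔH = −4960 kJ

Bonds broken (reactants):
  C–H: 6 × 423 = 2538
  C–O: 2 × 372 = 744
  O=O: 3 × 480 = 1440
  Σ(broken) = 4722 kJ
Bonds formed (products):
  C=O: 4 × 817 = 3268
  O–H: 6 × 449 = 2694
  Σ(formed) = 5962 kJ
ΔH = Σ(broken) − Σ(formed) = 4722 − 5962 = −1240 kJ
For 4× the reaction as written: 4 × (−1240) = −4960 kJ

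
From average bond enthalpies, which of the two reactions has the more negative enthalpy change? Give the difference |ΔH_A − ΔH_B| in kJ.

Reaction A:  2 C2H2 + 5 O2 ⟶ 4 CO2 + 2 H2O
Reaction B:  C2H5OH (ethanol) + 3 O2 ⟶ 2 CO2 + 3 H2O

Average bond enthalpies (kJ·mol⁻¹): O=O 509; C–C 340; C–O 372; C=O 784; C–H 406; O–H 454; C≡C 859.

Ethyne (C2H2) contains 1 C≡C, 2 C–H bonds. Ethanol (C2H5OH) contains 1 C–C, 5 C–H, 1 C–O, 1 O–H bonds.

Reaction A, by 1064 kJ

Reaction A:
  Bonds broken (reactants):
    C≡C: 2 × 859 = 1718
    C–H: 4 × 406 = 1624
    O=O: 5 × 509 = 2545
    Σ(broken) = 5887 kJ
  Bonds formed (products):
    C=O: 8 × 784 = 6272
    O–H: 4 × 454 = 1816
    Σ(formed) = 8088 kJ
  ΔH_A = 5887 − 8088 = −2201 kJ
Reaction B:
  Bonds broken (reactants):
    C–C: 1 × 340 = 340
    C–H: 5 × 406 = 2030
    C–O: 1 × 372 = 372
    O–H: 1 × 454 = 454
    O=O: 3 × 509 = 1527
    Σ(broken) = 4723 kJ
  Bonds formed (products):
    C=O: 4 × 784 = 3136
    O–H: 6 × 454 = 2724
    Σ(formed) = 5860 kJ
  ΔH_B = 4723 − 5860 = −1137 kJ
ΔH_A − ΔH_B = −1064 kJ, so reaction A has the more negative ΔH; |ΔH_A − ΔH_B| = 1064 kJ.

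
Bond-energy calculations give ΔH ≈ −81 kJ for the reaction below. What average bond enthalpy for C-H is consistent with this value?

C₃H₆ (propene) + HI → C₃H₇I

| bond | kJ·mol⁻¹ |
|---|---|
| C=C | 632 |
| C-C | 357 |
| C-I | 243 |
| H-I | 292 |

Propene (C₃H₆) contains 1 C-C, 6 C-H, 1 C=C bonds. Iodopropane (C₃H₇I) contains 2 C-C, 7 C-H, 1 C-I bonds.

D(C-H) ≈ 405 kJ/mol

Let D be the C-H bond energy.
Σ(broken) = 1×357 + 6×D + 1×632 + 1×292 = 1281 + 6D
Σ(formed) = 2×357 + 7×D + 1×243 = 957 + 7D
ΔH = Σ(broken) − Σ(formed) = (1281 + 6D) − (957 + 7D) = +324 − D
Setting this equal to −81 kJ gives D = 405 kJ/mol.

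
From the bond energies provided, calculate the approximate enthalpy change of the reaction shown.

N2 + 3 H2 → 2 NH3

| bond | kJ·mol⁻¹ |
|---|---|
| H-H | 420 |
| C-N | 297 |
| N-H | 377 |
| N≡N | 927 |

Bonds broken (reactants):
  H-H: 3 × 420 = 1260
  N≡N: 1 × 927 = 927
  Σ(broken) = 2187 kJ
Bonds formed (products):
  N-H: 6 × 377 = 2262
  Σ(formed) = 2262 kJ
ΔH = Σ(broken) − Σ(formed) = 2187 − 2262 = −75 kJ

ΔH ≈ −75 kJ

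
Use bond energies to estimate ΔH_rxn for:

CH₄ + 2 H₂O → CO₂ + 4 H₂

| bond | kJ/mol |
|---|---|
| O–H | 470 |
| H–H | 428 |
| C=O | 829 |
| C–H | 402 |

Bonds broken (reactants):
  C–H: 4 × 402 = 1608
  O–H: 4 × 470 = 1880
  Σ(broken) = 3488 kJ
Bonds formed (products):
  C=O: 2 × 829 = 1658
  H–H: 4 × 428 = 1712
  Σ(formed) = 3370 kJ
ΔH = Σ(broken) − Σ(formed) = 3488 − 3370 = +118 kJ

ΔH ≈ +118 kJ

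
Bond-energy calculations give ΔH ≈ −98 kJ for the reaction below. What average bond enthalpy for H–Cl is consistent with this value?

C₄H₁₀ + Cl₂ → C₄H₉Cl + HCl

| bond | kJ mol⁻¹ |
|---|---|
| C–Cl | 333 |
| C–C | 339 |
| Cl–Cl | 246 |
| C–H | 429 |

D(H–Cl) ≈ 440 kJ/mol

Let D be the H–Cl bond energy.
Σ(broken) = 3×339 + 10×429 + 1×246 = 5553
Σ(formed) = 3×339 + 1×333 + 9×429 + 1×D = 5211 + D
ΔH = Σ(broken) − Σ(formed) = (5553) − (5211 + D) = +342 − D
Setting this equal to −98 kJ gives D = 440 kJ/mol.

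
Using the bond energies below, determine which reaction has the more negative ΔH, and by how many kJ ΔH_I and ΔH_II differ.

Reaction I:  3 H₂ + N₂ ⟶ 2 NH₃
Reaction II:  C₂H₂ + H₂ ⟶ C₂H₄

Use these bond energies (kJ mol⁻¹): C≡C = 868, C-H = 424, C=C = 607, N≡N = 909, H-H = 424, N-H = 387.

Reaction I:
  Bonds broken (reactants):
    H-H: 3 × 424 = 1272
    N≡N: 1 × 909 = 909
    Σ(broken) = 2181 kJ
  Bonds formed (products):
    N-H: 6 × 387 = 2322
    Σ(formed) = 2322 kJ
  ΔH_I = 2181 − 2322 = −141 kJ
Reaction II:
  Bonds broken (reactants):
    C≡C: 1 × 868 = 868
    C-H: 2 × 424 = 848
    H-H: 1 × 424 = 424
    Σ(broken) = 2140 kJ
  Bonds formed (products):
    C-H: 4 × 424 = 1696
    C=C: 1 × 607 = 607
    Σ(formed) = 2303 kJ
  ΔH_II = 2140 − 2303 = −163 kJ
ΔH_I − ΔH_II = +22 kJ, so reaction II has the more negative ΔH; |ΔH_I − ΔH_II| = 22 kJ.

Reaction II, by 22 kJ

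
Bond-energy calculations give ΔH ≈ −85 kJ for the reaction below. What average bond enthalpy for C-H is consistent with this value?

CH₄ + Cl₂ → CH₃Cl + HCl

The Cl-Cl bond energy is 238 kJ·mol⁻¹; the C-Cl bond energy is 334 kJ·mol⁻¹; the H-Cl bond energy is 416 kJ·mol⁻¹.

Let D be the C-H bond energy.
Σ(broken) = 4×D + 1×238 = 238 + 4D
Σ(formed) = 1×334 + 3×D + 1×416 = 750 + 3D
ΔH = Σ(broken) − Σ(formed) = (238 + 4D) − (750 + 3D) = −512 + D
Setting this equal to −85 kJ gives D = 427 kJ/mol.

D(C-H) ≈ 427 kJ/mol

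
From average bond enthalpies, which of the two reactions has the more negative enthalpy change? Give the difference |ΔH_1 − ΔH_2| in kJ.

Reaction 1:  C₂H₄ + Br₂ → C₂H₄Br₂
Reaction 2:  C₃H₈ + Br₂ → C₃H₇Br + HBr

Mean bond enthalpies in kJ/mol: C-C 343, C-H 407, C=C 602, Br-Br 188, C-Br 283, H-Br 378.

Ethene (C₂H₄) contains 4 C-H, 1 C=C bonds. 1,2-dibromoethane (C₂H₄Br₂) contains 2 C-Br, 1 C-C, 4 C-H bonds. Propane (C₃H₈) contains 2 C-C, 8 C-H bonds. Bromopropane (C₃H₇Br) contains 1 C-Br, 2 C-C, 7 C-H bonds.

Reaction 1, by 53 kJ

Reaction 1:
  Bonds broken (reactants):
    Br-Br: 1 × 188 = 188
    C-H: 4 × 407 = 1628
    C=C: 1 × 602 = 602
    Σ(broken) = 2418 kJ
  Bonds formed (products):
    C-Br: 2 × 283 = 566
    C-C: 1 × 343 = 343
    C-H: 4 × 407 = 1628
    Σ(formed) = 2537 kJ
  ΔH_1 = 2418 − 2537 = −119 kJ
Reaction 2:
  Bonds broken (reactants):
    Br-Br: 1 × 188 = 188
    C-C: 2 × 343 = 686
    C-H: 8 × 407 = 3256
    Σ(broken) = 4130 kJ
  Bonds formed (products):
    C-Br: 1 × 283 = 283
    C-C: 2 × 343 = 686
    C-H: 7 × 407 = 2849
    H-Br: 1 × 378 = 378
    Σ(formed) = 4196 kJ
  ΔH_2 = 4130 − 4196 = −66 kJ
ΔH_1 − ΔH_2 = −53 kJ, so reaction 1 has the more negative ΔH; |ΔH_1 − ΔH_2| = 53 kJ.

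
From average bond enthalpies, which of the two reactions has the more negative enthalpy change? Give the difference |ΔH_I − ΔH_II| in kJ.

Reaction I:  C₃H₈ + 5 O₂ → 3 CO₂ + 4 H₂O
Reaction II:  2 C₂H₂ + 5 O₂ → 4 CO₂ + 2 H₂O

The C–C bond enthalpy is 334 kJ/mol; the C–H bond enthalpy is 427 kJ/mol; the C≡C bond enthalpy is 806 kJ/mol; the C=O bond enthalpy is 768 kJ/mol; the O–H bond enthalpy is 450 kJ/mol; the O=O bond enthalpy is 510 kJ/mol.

Reaction I:
  Bonds broken (reactants):
    C–C: 2 × 334 = 668
    C–H: 8 × 427 = 3416
    O=O: 5 × 510 = 2550
    Σ(broken) = 6634 kJ
  Bonds formed (products):
    C=O: 6 × 768 = 4608
    O–H: 8 × 450 = 3600
    Σ(formed) = 8208 kJ
  ΔH_I = 6634 − 8208 = −1574 kJ
Reaction II:
  Bonds broken (reactants):
    C≡C: 2 × 806 = 1612
    C–H: 4 × 427 = 1708
    O=O: 5 × 510 = 2550
    Σ(broken) = 5870 kJ
  Bonds formed (products):
    C=O: 8 × 768 = 6144
    O–H: 4 × 450 = 1800
    Σ(formed) = 7944 kJ
  ΔH_II = 5870 − 7944 = −2074 kJ
ΔH_I − ΔH_II = +500 kJ, so reaction II has the more negative ΔH; |ΔH_I − ΔH_II| = 500 kJ.

Reaction II, by 500 kJ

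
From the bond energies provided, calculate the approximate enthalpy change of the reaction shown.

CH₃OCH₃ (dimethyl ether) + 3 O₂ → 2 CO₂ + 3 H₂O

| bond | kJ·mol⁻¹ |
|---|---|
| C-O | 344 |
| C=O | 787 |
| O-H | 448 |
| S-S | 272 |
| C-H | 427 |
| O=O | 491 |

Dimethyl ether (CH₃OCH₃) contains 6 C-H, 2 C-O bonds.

Bonds broken (reactants):
  C-H: 6 × 427 = 2562
  C-O: 2 × 344 = 688
  O=O: 3 × 491 = 1473
  Σ(broken) = 4723 kJ
Bonds formed (products):
  C=O: 4 × 787 = 3148
  O-H: 6 × 448 = 2688
  Σ(formed) = 5836 kJ
ΔH = Σ(broken) − Σ(formed) = 4723 − 5836 = −1113 kJ

ΔH ≈ −1113 kJ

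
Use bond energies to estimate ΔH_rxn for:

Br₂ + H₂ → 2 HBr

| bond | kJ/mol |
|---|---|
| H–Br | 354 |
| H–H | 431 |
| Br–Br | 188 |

ΔH ≈ −89 kJ

Bonds broken (reactants):
  Br–Br: 1 × 188 = 188
  H–H: 1 × 431 = 431
  Σ(broken) = 619 kJ
Bonds formed (products):
  H–Br: 2 × 354 = 708
  Σ(formed) = 708 kJ
ΔH = Σ(broken) − Σ(formed) = 619 − 708 = −89 kJ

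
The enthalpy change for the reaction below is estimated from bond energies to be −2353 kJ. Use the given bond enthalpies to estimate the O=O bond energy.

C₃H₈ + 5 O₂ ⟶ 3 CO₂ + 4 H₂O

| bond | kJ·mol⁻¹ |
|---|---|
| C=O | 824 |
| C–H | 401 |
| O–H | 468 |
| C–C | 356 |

D(O=O) ≈ 483 kJ/mol

Let D be the O=O bond energy.
Σ(broken) = 2×356 + 8×401 + 5×D = 3920 + 5D
Σ(formed) = 6×824 + 8×468 = 8688
ΔH = Σ(broken) − Σ(formed) = (3920 + 5D) − (8688) = −4768 + 5D
Setting this equal to −2353 kJ gives 5D = 2415, so D = 483 kJ/mol.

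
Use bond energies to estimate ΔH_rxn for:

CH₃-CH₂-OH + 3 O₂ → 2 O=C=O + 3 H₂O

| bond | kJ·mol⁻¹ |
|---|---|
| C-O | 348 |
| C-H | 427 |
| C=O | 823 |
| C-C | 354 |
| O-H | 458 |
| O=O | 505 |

Bonds broken (reactants):
  C-C: 1 × 354 = 354
  C-H: 5 × 427 = 2135
  C-O: 1 × 348 = 348
  O-H: 1 × 458 = 458
  O=O: 3 × 505 = 1515
  Σ(broken) = 4810 kJ
Bonds formed (products):
  C=O: 4 × 823 = 3292
  O-H: 6 × 458 = 2748
  Σ(formed) = 6040 kJ
ΔH = Σ(broken) − Σ(formed) = 4810 − 6040 = −1230 kJ

ΔH ≈ −1230 kJ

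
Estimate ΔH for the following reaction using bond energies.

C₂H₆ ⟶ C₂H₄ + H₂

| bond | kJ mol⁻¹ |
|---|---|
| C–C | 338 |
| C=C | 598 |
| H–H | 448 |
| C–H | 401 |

ΔH ≈ +94 kJ

Bonds broken (reactants):
  C–C: 1 × 338 = 338
  C–H: 6 × 401 = 2406
  Σ(broken) = 2744 kJ
Bonds formed (products):
  C–H: 4 × 401 = 1604
  C=C: 1 × 598 = 598
  H–H: 1 × 448 = 448
  Σ(formed) = 2650 kJ
ΔH = Σ(broken) − Σ(formed) = 2744 − 2650 = +94 kJ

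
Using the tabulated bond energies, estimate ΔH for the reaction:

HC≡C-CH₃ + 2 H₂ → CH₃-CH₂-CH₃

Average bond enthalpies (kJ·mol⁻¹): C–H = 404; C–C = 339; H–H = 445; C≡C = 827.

Bonds broken (reactants):
  C≡C: 1 × 827 = 827
  C–C: 1 × 339 = 339
  C–H: 4 × 404 = 1616
  H–H: 2 × 445 = 890
  Σ(broken) = 3672 kJ
Bonds formed (products):
  C–C: 2 × 339 = 678
  C–H: 8 × 404 = 3232
  Σ(formed) = 3910 kJ
ΔH = Σ(broken) − Σ(formed) = 3672 − 3910 = −238 kJ

ΔH ≈ −238 kJ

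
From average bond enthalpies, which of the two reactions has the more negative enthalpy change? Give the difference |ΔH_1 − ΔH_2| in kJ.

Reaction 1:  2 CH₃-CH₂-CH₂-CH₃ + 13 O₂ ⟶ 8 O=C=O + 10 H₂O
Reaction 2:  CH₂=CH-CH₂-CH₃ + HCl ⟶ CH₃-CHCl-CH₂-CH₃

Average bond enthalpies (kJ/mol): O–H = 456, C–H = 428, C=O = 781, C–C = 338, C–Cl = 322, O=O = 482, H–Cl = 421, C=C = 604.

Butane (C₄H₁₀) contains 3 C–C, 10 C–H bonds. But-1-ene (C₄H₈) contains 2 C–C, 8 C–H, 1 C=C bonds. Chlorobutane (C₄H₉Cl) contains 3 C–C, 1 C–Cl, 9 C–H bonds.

Reaction 1, by 4699 kJ

Reaction 1:
  Bonds broken (reactants):
    C–C: 6 × 338 = 2028
    C–H: 20 × 428 = 8560
    O=O: 13 × 482 = 6266
    Σ(broken) = 16854 kJ
  Bonds formed (products):
    C=O: 16 × 781 = 12496
    O–H: 20 × 456 = 9120
    Σ(formed) = 21616 kJ
  ΔH_1 = 16854 − 21616 = −4762 kJ
Reaction 2:
  Bonds broken (reactants):
    C–C: 2 × 338 = 676
    C–H: 8 × 428 = 3424
    C=C: 1 × 604 = 604
    H–Cl: 1 × 421 = 421
    Σ(broken) = 5125 kJ
  Bonds formed (products):
    C–C: 3 × 338 = 1014
    C–Cl: 1 × 322 = 322
    C–H: 9 × 428 = 3852
    Σ(formed) = 5188 kJ
  ΔH_2 = 5125 − 5188 = −63 kJ
ΔH_1 − ΔH_2 = −4699 kJ, so reaction 1 has the more negative ΔH; |ΔH_1 − ΔH_2| = 4699 kJ.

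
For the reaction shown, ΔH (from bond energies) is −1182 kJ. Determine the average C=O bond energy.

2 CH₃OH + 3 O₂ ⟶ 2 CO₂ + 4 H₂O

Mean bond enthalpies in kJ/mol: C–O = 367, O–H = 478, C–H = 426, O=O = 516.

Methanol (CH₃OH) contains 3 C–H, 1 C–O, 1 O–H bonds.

Let D be the C=O bond energy.
Σ(broken) = 6×426 + 2×367 + 2×478 + 3×516 = 5794
Σ(formed) = 4×D + 8×478 = 3824 + 4D
ΔH = Σ(broken) − Σ(formed) = (5794) − (3824 + 4D) = +1970 − 4D
Setting this equal to −1182 kJ gives 4D = 3152, so D = 788 kJ/mol.

D(C=O) ≈ 788 kJ/mol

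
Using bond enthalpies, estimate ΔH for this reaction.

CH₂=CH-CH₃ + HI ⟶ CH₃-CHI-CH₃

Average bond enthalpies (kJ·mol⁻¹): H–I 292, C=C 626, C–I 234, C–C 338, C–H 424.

ΔH ≈ −78 kJ

Bonds broken (reactants):
  C–C: 1 × 338 = 338
  C–H: 6 × 424 = 2544
  C=C: 1 × 626 = 626
  H–I: 1 × 292 = 292
  Σ(broken) = 3800 kJ
Bonds formed (products):
  C–C: 2 × 338 = 676
  C–H: 7 × 424 = 2968
  C–I: 1 × 234 = 234
  Σ(formed) = 3878 kJ
ΔH = Σ(broken) − Σ(formed) = 3800 − 3878 = −78 kJ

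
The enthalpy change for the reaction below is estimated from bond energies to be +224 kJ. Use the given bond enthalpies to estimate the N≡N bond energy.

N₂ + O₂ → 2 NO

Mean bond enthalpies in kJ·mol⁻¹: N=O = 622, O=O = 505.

D(N≡N) ≈ 963 kJ/mol

Let D be the N≡N bond energy.
Σ(broken) = 1×D + 1×505 = 505 + D
Σ(formed) = 2×622 = 1244
ΔH = Σ(broken) − Σ(formed) = (505 + D) − (1244) = −739 + D
Setting this equal to +224 kJ gives D = 963 kJ/mol.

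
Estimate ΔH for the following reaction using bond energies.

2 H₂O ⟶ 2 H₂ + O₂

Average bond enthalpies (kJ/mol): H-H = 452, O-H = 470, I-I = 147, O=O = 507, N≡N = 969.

ΔH ≈ +469 kJ

Bonds broken (reactants):
  O-H: 4 × 470 = 1880
  Σ(broken) = 1880 kJ
Bonds formed (products):
  H-H: 2 × 452 = 904
  O=O: 1 × 507 = 507
  Σ(formed) = 1411 kJ
ΔH = Σ(broken) − Σ(formed) = 1880 − 1411 = +469 kJ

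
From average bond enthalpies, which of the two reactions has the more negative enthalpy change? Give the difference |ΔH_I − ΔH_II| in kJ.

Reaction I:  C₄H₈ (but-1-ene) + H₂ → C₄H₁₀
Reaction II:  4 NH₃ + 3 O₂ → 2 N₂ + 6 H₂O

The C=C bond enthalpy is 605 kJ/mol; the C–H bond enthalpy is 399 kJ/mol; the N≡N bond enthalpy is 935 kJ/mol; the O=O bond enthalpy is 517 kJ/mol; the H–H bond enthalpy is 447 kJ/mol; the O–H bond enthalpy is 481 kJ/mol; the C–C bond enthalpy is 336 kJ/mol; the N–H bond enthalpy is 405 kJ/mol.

Reaction II, by 1149 kJ

Reaction I:
  Bonds broken (reactants):
    C–C: 2 × 336 = 672
    C–H: 8 × 399 = 3192
    C=C: 1 × 605 = 605
    H–H: 1 × 447 = 447
    Σ(broken) = 4916 kJ
  Bonds formed (products):
    C–C: 3 × 336 = 1008
    C–H: 10 × 399 = 3990
    Σ(formed) = 4998 kJ
  ΔH_I = 4916 − 4998 = −82 kJ
Reaction II:
  Bonds broken (reactants):
    N–H: 12 × 405 = 4860
    O=O: 3 × 517 = 1551
    Σ(broken) = 6411 kJ
  Bonds formed (products):
    N≡N: 2 × 935 = 1870
    O–H: 12 × 481 = 5772
    Σ(formed) = 7642 kJ
  ΔH_II = 6411 − 7642 = −1231 kJ
ΔH_I − ΔH_II = +1149 kJ, so reaction II has the more negative ΔH; |ΔH_I − ΔH_II| = 1149 kJ.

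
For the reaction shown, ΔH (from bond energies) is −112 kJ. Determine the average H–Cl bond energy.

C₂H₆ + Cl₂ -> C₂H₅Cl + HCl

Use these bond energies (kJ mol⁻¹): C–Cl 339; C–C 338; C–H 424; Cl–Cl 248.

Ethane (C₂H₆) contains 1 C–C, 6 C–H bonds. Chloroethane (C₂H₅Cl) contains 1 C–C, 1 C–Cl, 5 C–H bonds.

Let D be the H–Cl bond energy.
Σ(broken) = 1×338 + 6×424 + 1×248 = 3130
Σ(formed) = 1×338 + 1×339 + 5×424 + 1×D = 2797 + D
ΔH = Σ(broken) − Σ(formed) = (3130) − (2797 + D) = +333 − D
Setting this equal to −112 kJ gives D = 445 kJ/mol.

D(H–Cl) ≈ 445 kJ/mol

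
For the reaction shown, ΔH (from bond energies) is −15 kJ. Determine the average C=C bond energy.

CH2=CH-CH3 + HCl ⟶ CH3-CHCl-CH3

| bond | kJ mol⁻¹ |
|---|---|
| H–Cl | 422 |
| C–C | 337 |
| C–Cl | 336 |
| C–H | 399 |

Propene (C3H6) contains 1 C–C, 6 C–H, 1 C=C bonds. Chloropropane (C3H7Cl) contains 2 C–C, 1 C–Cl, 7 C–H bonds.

D(C=C) ≈ 635 kJ/mol

Let D be the C=C bond energy.
Σ(broken) = 1×337 + 6×399 + 1×D + 1×422 = 3153 + D
Σ(formed) = 2×337 + 1×336 + 7×399 = 3803
ΔH = Σ(broken) − Σ(formed) = (3153 + D) − (3803) = −650 + D
Setting this equal to −15 kJ gives D = 635 kJ/mol.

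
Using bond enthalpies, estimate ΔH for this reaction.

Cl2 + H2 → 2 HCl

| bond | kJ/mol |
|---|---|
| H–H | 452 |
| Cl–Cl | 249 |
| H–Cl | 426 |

ΔH ≈ −151 kJ

Bonds broken (reactants):
  Cl–Cl: 1 × 249 = 249
  H–H: 1 × 452 = 452
  Σ(broken) = 701 kJ
Bonds formed (products):
  H–Cl: 2 × 426 = 852
  Σ(formed) = 852 kJ
ΔH = Σ(broken) − Σ(formed) = 701 − 852 = −151 kJ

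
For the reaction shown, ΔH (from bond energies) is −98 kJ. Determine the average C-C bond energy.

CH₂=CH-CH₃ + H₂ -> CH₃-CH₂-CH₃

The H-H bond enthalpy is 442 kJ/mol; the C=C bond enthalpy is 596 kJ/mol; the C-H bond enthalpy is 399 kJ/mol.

Let D be the C-C bond energy.
Σ(broken) = 1×D + 6×399 + 1×596 + 1×442 = 3432 + D
Σ(formed) = 2×D + 8×399 = 3192 + 2D
ΔH = Σ(broken) − Σ(formed) = (3432 + D) − (3192 + 2D) = +240 − D
Setting this equal to −98 kJ gives D = 338 kJ/mol.

D(C-C) ≈ 338 kJ/mol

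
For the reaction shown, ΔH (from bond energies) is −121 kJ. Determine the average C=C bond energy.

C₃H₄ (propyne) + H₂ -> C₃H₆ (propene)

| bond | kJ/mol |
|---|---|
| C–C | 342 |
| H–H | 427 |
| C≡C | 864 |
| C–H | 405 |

Let D be the C=C bond energy.
Σ(broken) = 1×864 + 1×342 + 4×405 + 1×427 = 3253
Σ(formed) = 1×342 + 6×405 + 1×D = 2772 + D
ΔH = Σ(broken) − Σ(formed) = (3253) − (2772 + D) = +481 − D
Setting this equal to −121 kJ gives D = 602 kJ/mol.

D(C=C) ≈ 602 kJ/mol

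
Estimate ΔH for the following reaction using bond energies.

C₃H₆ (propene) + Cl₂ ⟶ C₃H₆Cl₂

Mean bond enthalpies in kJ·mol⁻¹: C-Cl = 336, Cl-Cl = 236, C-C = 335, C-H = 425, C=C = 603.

Bonds broken (reactants):
  C-C: 1 × 335 = 335
  C-H: 6 × 425 = 2550
  C=C: 1 × 603 = 603
  Cl-Cl: 1 × 236 = 236
  Σ(broken) = 3724 kJ
Bonds formed (products):
  C-C: 2 × 335 = 670
  C-Cl: 2 × 336 = 672
  C-H: 6 × 425 = 2550
  Σ(formed) = 3892 kJ
ΔH = Σ(broken) − Σ(formed) = 3724 − 3892 = −168 kJ

ΔH ≈ −168 kJ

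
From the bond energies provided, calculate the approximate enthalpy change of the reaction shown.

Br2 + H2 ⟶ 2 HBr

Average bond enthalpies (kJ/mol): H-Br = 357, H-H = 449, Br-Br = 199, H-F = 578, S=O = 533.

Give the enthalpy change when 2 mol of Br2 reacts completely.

Bonds broken (reactants):
  Br-Br: 1 × 199 = 199
  H-H: 1 × 449 = 449
  Σ(broken) = 648 kJ
Bonds formed (products):
  H-Br: 2 × 357 = 714
  Σ(formed) = 714 kJ
ΔH = Σ(broken) − Σ(formed) = 648 − 714 = −66 kJ
For 2× the reaction as written: 2 × (−66) = −132 kJ

ΔH = −132 kJ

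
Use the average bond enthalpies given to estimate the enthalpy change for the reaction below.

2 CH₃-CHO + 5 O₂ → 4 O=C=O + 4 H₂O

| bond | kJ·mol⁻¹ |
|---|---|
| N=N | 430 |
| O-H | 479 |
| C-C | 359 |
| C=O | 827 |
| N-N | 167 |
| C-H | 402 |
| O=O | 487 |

Bonds broken (reactants):
  C-C: 2 × 359 = 718
  C-H: 8 × 402 = 3216
  C=O: 2 × 827 = 1654
  O=O: 5 × 487 = 2435
  Σ(broken) = 8023 kJ
Bonds formed (products):
  C=O: 8 × 827 = 6616
  O-H: 8 × 479 = 3832
  Σ(formed) = 10448 kJ
ΔH = Σ(broken) − Σ(formed) = 8023 − 10448 = −2425 kJ

ΔH ≈ −2425 kJ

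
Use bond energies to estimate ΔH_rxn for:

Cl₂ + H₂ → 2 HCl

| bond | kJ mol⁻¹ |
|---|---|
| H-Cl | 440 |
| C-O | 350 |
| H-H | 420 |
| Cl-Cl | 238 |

ΔH ≈ −222 kJ

Bonds broken (reactants):
  Cl-Cl: 1 × 238 = 238
  H-H: 1 × 420 = 420
  Σ(broken) = 658 kJ
Bonds formed (products):
  H-Cl: 2 × 440 = 880
  Σ(formed) = 880 kJ
ΔH = Σ(broken) − Σ(formed) = 658 − 880 = −222 kJ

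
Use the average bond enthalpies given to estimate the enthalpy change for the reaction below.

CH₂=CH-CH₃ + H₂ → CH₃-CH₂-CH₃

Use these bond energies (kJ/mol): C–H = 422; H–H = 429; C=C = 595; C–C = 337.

Bonds broken (reactants):
  C–C: 1 × 337 = 337
  C–H: 6 × 422 = 2532
  C=C: 1 × 595 = 595
  H–H: 1 × 429 = 429
  Σ(broken) = 3893 kJ
Bonds formed (products):
  C–C: 2 × 337 = 674
  C–H: 8 × 422 = 3376
  Σ(formed) = 4050 kJ
ΔH = Σ(broken) − Σ(formed) = 3893 − 4050 = −157 kJ

ΔH ≈ −157 kJ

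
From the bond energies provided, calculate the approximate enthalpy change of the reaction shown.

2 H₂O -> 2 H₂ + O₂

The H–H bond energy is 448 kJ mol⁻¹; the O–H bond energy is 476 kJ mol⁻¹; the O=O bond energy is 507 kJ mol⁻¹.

Bonds broken (reactants):
  O–H: 4 × 476 = 1904
  Σ(broken) = 1904 kJ
Bonds formed (products):
  H–H: 2 × 448 = 896
  O=O: 1 × 507 = 507
  Σ(formed) = 1403 kJ
ΔH = Σ(broken) − Σ(formed) = 1904 − 1403 = +501 kJ

ΔH ≈ +501 kJ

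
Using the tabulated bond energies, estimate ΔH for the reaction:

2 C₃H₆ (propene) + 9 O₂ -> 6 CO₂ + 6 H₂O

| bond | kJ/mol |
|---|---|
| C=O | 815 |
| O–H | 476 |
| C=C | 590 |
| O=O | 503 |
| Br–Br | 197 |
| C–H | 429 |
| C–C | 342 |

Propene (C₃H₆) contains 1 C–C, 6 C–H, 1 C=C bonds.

ΔH ≈ −3953 kJ

Bonds broken (reactants):
  C–C: 2 × 342 = 684
  C–H: 12 × 429 = 5148
  C=C: 2 × 590 = 1180
  O=O: 9 × 503 = 4527
  Σ(broken) = 11539 kJ
Bonds formed (products):
  C=O: 12 × 815 = 9780
  O–H: 12 × 476 = 5712
  Σ(formed) = 15492 kJ
ΔH = Σ(broken) − Σ(formed) = 11539 − 15492 = −3953 kJ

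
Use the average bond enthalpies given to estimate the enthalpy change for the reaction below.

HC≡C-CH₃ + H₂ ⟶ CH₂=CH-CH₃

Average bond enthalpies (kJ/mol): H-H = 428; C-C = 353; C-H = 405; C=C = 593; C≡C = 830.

Bonds broken (reactants):
  C≡C: 1 × 830 = 830
  C-C: 1 × 353 = 353
  C-H: 4 × 405 = 1620
  H-H: 1 × 428 = 428
  Σ(broken) = 3231 kJ
Bonds formed (products):
  C-C: 1 × 353 = 353
  C-H: 6 × 405 = 2430
  C=C: 1 × 593 = 593
  Σ(formed) = 3376 kJ
ΔH = Σ(broken) − Σ(formed) = 3231 − 3376 = −145 kJ

ΔH ≈ −145 kJ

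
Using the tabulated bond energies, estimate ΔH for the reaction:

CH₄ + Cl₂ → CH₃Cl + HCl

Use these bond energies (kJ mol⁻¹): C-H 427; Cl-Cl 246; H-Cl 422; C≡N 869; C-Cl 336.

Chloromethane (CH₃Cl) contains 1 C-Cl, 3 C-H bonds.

ΔH ≈ −85 kJ

Bonds broken (reactants):
  C-H: 4 × 427 = 1708
  Cl-Cl: 1 × 246 = 246
  Σ(broken) = 1954 kJ
Bonds formed (products):
  C-Cl: 1 × 336 = 336
  C-H: 3 × 427 = 1281
  H-Cl: 1 × 422 = 422
  Σ(formed) = 2039 kJ
ΔH = Σ(broken) − Σ(formed) = 1954 − 2039 = −85 kJ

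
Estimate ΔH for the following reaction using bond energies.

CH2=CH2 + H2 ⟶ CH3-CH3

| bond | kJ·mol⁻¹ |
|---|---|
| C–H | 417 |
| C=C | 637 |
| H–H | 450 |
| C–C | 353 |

Bonds broken (reactants):
  C–H: 4 × 417 = 1668
  C=C: 1 × 637 = 637
  H–H: 1 × 450 = 450
  Σ(broken) = 2755 kJ
Bonds formed (products):
  C–C: 1 × 353 = 353
  C–H: 6 × 417 = 2502
  Σ(formed) = 2855 kJ
ΔH = Σ(broken) − Σ(formed) = 2755 − 2855 = −100 kJ

ΔH ≈ −100 kJ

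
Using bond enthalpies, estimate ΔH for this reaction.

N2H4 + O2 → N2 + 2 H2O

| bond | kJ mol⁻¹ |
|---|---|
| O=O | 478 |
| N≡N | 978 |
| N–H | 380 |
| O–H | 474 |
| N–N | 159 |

ΔH ≈ −717 kJ

Bonds broken (reactants):
  N–H: 4 × 380 = 1520
  N–N: 1 × 159 = 159
  O=O: 1 × 478 = 478
  Σ(broken) = 2157 kJ
Bonds formed (products):
  N≡N: 1 × 978 = 978
  O–H: 4 × 474 = 1896
  Σ(formed) = 2874 kJ
ΔH = Σ(broken) − Σ(formed) = 2157 − 2874 = −717 kJ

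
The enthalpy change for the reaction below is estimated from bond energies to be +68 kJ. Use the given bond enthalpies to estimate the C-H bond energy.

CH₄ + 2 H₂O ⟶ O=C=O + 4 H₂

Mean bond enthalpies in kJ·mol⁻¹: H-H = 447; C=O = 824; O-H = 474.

Let D be the C-H bond energy.
Σ(broken) = 4×D + 4×474 = 1896 + 4D
Σ(formed) = 2×824 + 4×447 = 3436
ΔH = Σ(broken) − Σ(formed) = (1896 + 4D) − (3436) = −1540 + 4D
Setting this equal to +68 kJ gives 4D = 1608, so D = 402 kJ/mol.

D(C-H) ≈ 402 kJ/mol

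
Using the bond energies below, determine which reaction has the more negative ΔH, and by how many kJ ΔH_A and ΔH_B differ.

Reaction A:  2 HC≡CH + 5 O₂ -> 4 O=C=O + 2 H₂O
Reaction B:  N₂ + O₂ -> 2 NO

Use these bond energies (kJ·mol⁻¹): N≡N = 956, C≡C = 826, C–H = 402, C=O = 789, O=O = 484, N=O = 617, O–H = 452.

Reaction A, by 2646 kJ

Reaction A:
  Bonds broken (reactants):
    C≡C: 2 × 826 = 1652
    C–H: 4 × 402 = 1608
    O=O: 5 × 484 = 2420
    Σ(broken) = 5680 kJ
  Bonds formed (products):
    C=O: 8 × 789 = 6312
    O–H: 4 × 452 = 1808
    Σ(formed) = 8120 kJ
  ΔH_A = 5680 − 8120 = −2440 kJ
Reaction B:
  Bonds broken (reactants):
    N≡N: 1 × 956 = 956
    O=O: 1 × 484 = 484
    Σ(broken) = 1440 kJ
  Bonds formed (products):
    N=O: 2 × 617 = 1234
    Σ(formed) = 1234 kJ
  ΔH_B = 1440 − 1234 = +206 kJ
ΔH_A − ΔH_B = −2646 kJ, so reaction A has the more negative ΔH; |ΔH_A − ΔH_B| = 2646 kJ.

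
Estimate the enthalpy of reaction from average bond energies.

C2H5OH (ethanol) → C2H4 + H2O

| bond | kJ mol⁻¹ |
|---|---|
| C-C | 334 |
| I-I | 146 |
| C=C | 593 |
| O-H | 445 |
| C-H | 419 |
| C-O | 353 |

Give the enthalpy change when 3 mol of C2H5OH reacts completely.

ΔH = +204 kJ

Bonds broken (reactants):
  C-C: 1 × 334 = 334
  C-H: 5 × 419 = 2095
  C-O: 1 × 353 = 353
  O-H: 1 × 445 = 445
  Σ(broken) = 3227 kJ
Bonds formed (products):
  C-H: 4 × 419 = 1676
  C=C: 1 × 593 = 593
  O-H: 2 × 445 = 890
  Σ(formed) = 3159 kJ
ΔH = Σ(broken) − Σ(formed) = 3227 − 3159 = +68 kJ
For 3× the reaction as written: 3 × (+68) = +204 kJ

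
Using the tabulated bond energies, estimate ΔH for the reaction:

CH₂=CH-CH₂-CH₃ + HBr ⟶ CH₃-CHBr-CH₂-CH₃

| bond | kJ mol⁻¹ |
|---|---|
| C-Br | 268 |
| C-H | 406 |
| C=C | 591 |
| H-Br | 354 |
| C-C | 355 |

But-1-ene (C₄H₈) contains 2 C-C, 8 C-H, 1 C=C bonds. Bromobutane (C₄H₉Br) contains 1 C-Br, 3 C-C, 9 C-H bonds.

ΔH ≈ −84 kJ

Bonds broken (reactants):
  C-C: 2 × 355 = 710
  C-H: 8 × 406 = 3248
  C=C: 1 × 591 = 591
  H-Br: 1 × 354 = 354
  Σ(broken) = 4903 kJ
Bonds formed (products):
  C-Br: 1 × 268 = 268
  C-C: 3 × 355 = 1065
  C-H: 9 × 406 = 3654
  Σ(formed) = 4987 kJ
ΔH = Σ(broken) − Σ(formed) = 4903 − 4987 = −84 kJ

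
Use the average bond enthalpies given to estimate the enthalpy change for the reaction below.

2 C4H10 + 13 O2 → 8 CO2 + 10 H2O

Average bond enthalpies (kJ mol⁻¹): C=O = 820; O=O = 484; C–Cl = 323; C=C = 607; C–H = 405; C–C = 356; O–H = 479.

Bonds broken (reactants):
  C–C: 6 × 356 = 2136
  C–H: 20 × 405 = 8100
  O=O: 13 × 484 = 6292
  Σ(broken) = 16528 kJ
Bonds formed (products):
  C=O: 16 × 820 = 13120
  O–H: 20 × 479 = 9580
  Σ(formed) = 22700 kJ
ΔH = Σ(broken) − Σ(formed) = 16528 − 22700 = −6172 kJ

ΔH ≈ −6172 kJ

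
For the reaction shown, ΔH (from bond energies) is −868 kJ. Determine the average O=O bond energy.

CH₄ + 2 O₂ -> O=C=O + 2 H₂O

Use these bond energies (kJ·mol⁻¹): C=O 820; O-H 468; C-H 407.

Let D be the O=O bond energy.
Σ(broken) = 4×407 + 2×D = 1628 + 2D
Σ(formed) = 2×820 + 4×468 = 3512
ΔH = Σ(broken) − Σ(formed) = (1628 + 2D) − (3512) = −1884 + 2D
Setting this equal to −868 kJ gives 2D = 1016, so D = 508 kJ/mol.

D(O=O) ≈ 508 kJ/mol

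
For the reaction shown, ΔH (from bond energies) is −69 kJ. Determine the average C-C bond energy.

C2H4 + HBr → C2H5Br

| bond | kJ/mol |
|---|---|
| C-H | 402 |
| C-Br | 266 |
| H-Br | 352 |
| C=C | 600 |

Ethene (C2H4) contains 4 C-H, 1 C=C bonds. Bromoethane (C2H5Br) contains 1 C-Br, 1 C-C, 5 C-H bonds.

D(C-C) ≈ 353 kJ/mol

Let D be the C-C bond energy.
Σ(broken) = 4×402 + 1×600 + 1×352 = 2560
Σ(formed) = 1×266 + 1×D + 5×402 = 2276 + D
ΔH = Σ(broken) − Σ(formed) = (2560) − (2276 + D) = +284 − D
Setting this equal to −69 kJ gives D = 353 kJ/mol.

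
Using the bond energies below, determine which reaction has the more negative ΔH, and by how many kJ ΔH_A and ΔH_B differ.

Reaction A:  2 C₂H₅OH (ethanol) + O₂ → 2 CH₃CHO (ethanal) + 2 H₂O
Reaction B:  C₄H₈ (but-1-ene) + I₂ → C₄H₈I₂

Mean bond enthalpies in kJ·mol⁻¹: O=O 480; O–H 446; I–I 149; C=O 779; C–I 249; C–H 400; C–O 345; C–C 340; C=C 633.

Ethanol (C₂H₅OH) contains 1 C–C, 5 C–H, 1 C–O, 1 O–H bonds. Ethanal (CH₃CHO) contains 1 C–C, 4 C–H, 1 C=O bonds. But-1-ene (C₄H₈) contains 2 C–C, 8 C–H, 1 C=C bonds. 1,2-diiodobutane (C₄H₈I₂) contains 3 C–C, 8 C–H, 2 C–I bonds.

Reaction A, by 424 kJ

Reaction A:
  Bonds broken (reactants):
    C–C: 2 × 340 = 680
    C–H: 10 × 400 = 4000
    C–O: 2 × 345 = 690
    O–H: 2 × 446 = 892
    O=O: 1 × 480 = 480
    Σ(broken) = 6742 kJ
  Bonds formed (products):
    C–C: 2 × 340 = 680
    C–H: 8 × 400 = 3200
    C=O: 2 × 779 = 1558
    O–H: 4 × 446 = 1784
    Σ(formed) = 7222 kJ
  ΔH_A = 6742 − 7222 = −480 kJ
Reaction B:
  Bonds broken (reactants):
    C–C: 2 × 340 = 680
    C–H: 8 × 400 = 3200
    C=C: 1 × 633 = 633
    I–I: 1 × 149 = 149
    Σ(broken) = 4662 kJ
  Bonds formed (products):
    C–C: 3 × 340 = 1020
    C–H: 8 × 400 = 3200
    C–I: 2 × 249 = 498
    Σ(formed) = 4718 kJ
  ΔH_B = 4662 − 4718 = −56 kJ
ΔH_A − ΔH_B = −424 kJ, so reaction A has the more negative ΔH; |ΔH_A − ΔH_B| = 424 kJ.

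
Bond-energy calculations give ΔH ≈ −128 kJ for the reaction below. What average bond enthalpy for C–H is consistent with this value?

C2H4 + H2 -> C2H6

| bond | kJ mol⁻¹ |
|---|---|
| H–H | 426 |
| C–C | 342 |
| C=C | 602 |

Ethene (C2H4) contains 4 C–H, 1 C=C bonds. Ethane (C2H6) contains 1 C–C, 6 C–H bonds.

D(C–H) ≈ 407 kJ/mol

Let D be the C–H bond energy.
Σ(broken) = 4×D + 1×602 + 1×426 = 1028 + 4D
Σ(formed) = 1×342 + 6×D = 342 + 6D
ΔH = Σ(broken) − Σ(formed) = (1028 + 4D) − (342 + 6D) = +686 − 2D
Setting this equal to −128 kJ gives 2D = 814, so D = 407 kJ/mol.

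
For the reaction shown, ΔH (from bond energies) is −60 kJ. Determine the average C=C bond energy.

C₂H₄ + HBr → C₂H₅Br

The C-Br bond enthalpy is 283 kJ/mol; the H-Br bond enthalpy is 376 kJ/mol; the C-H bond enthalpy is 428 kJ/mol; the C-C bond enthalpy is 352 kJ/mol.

Let D be the C=C bond energy.
Σ(broken) = 4×428 + 1×D + 1×376 = 2088 + D
Σ(formed) = 1×283 + 1×352 + 5×428 = 2775
ΔH = Σ(broken) − Σ(formed) = (2088 + D) − (2775) = −687 + D
Setting this equal to −60 kJ gives D = 627 kJ/mol.

D(C=C) ≈ 627 kJ/mol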